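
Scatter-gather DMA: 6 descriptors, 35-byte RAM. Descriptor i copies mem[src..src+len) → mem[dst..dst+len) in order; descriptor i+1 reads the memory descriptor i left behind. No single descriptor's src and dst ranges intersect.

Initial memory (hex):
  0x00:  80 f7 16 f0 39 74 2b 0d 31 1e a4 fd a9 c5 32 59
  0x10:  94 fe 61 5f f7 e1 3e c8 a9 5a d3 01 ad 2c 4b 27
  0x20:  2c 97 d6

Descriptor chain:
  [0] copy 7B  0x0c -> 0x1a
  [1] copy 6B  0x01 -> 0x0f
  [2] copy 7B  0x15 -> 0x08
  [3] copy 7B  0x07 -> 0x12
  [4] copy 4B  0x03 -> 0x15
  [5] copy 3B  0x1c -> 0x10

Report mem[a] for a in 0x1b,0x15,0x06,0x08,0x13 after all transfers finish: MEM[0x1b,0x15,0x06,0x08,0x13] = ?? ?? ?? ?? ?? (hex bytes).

  after D0: wrote 7B at 0x1a = a9c5325994fe61
  after D1: wrote 6B at 0x0f = f716f039742b
  after D2: wrote 7B at 0x08 = e13ec8a95aa9c5
  after D3: wrote 7B at 0x12 = 0de13ec8a95aa9
  after D4: wrote 4B at 0x15 = f039742b
  after D5: wrote 3B at 0x10 = 325994
query mem[0x1b]=0xc5, mem[0x15]=0xf0, mem[0x06]=0x2b, mem[0x08]=0xe1, mem[0x13]=0xe1

MEM[0x1b,0x15,0x06,0x08,0x13] = c5 f0 2b e1 e1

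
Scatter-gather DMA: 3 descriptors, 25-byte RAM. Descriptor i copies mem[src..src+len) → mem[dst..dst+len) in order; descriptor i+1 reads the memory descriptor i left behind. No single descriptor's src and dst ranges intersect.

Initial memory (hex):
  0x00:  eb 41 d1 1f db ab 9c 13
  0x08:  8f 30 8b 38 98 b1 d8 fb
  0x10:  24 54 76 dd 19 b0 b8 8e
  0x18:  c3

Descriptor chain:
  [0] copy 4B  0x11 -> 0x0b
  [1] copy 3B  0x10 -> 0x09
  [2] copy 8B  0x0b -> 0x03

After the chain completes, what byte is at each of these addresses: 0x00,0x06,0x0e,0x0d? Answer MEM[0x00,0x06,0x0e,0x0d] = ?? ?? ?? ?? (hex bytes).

[0] 0x11->0x0b len=4 : 54 76 dd 19
[1] 0x10->0x09 len=3 : 24 54 76
[2] 0x0b->0x03 len=8 : 76 76 dd 19 fb 24 54 76
query mem[0x00]=0xeb, mem[0x06]=0x19, mem[0x0e]=0x19, mem[0x0d]=0xdd

MEM[0x00,0x06,0x0e,0x0d] = eb 19 19 dd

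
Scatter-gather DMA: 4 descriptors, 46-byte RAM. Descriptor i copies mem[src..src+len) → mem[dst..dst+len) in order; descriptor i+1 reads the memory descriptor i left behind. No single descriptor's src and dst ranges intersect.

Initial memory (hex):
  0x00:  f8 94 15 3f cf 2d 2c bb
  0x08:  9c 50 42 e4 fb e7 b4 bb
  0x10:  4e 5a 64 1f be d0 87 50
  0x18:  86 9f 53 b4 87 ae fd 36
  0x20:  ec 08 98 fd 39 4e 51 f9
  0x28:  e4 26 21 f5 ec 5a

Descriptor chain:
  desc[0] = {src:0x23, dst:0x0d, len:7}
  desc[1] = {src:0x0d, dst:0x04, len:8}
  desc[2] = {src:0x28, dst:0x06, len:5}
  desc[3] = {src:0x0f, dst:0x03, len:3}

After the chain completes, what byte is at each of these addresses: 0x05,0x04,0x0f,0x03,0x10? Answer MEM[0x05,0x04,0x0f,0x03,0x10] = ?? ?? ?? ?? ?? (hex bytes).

MEM[0x05,0x04,0x0f,0x03,0x10] = f9 51 4e 4e 51

  after D0: wrote 7B at 0x0d = fd394e51f9e426
  after D1: wrote 8B at 0x04 = fd394e51f9e426be
  after D2: wrote 5B at 0x06 = e42621f5ec
  after D3: wrote 3B at 0x03 = 4e51f9
query mem[0x05]=0xf9, mem[0x04]=0x51, mem[0x0f]=0x4e, mem[0x03]=0x4e, mem[0x10]=0x51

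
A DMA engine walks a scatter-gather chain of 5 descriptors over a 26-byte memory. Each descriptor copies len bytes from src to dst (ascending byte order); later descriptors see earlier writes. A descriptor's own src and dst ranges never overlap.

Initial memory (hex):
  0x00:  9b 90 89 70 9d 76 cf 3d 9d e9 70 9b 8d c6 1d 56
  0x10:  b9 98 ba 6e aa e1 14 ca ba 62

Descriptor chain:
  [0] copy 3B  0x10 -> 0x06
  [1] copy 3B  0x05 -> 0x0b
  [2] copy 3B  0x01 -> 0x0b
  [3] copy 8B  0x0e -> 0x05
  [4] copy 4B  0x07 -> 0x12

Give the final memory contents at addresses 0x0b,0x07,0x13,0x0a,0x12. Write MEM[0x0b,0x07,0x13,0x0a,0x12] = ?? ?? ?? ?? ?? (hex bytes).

MEM[0x0b,0x07,0x13,0x0a,0x12] = aa b9 98 6e b9

D0: mem[0x06..0x08] <- [b9 98 ba]
D1: mem[0x0b..0x0d] <- [76 b9 98]
D2: mem[0x0b..0x0d] <- [90 89 70]
D3: mem[0x05..0x0c] <- [1d 56 b9 98 ba 6e aa e1]
D4: mem[0x12..0x15] <- [b9 98 ba 6e]
query mem[0x0b]=0xaa, mem[0x07]=0xb9, mem[0x13]=0x98, mem[0x0a]=0x6e, mem[0x12]=0xb9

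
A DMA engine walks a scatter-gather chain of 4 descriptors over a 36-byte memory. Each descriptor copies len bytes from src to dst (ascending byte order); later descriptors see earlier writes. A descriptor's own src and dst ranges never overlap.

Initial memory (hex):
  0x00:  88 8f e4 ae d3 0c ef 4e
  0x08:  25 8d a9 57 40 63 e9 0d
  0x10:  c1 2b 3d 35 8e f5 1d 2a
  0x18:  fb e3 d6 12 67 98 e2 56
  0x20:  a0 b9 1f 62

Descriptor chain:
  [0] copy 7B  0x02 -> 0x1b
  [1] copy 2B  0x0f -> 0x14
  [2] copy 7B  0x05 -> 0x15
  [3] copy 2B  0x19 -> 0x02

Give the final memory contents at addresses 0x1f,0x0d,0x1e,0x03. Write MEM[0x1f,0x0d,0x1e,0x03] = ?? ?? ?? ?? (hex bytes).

MEM[0x1f,0x0d,0x1e,0x03] = ef 63 0c a9

D0: mem[0x1b..0x21] <- [e4 ae d3 0c ef 4e 25]
D1: mem[0x14..0x15] <- [0d c1]
D2: mem[0x15..0x1b] <- [0c ef 4e 25 8d a9 57]
D3: mem[0x02..0x03] <- [8d a9]
query mem[0x1f]=0xef, mem[0x0d]=0x63, mem[0x1e]=0x0c, mem[0x03]=0xa9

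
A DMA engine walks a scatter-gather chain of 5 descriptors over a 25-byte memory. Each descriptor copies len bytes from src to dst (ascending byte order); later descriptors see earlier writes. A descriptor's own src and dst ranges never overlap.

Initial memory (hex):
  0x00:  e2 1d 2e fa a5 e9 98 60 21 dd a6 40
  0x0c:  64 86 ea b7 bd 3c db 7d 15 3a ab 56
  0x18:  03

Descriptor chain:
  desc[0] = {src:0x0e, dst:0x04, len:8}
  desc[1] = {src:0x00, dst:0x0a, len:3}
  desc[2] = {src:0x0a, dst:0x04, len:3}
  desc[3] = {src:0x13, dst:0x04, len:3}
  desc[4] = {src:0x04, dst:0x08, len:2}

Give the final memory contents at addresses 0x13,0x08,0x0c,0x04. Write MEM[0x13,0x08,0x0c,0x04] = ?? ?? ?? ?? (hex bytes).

  after D0: wrote 8B at 0x04 = eab7bd3cdb7d153a
  after D1: wrote 3B at 0x0a = e21d2e
  after D2: wrote 3B at 0x04 = e21d2e
  after D3: wrote 3B at 0x04 = 7d153a
  after D4: wrote 2B at 0x08 = 7d15
query mem[0x13]=0x7d, mem[0x08]=0x7d, mem[0x0c]=0x2e, mem[0x04]=0x7d

MEM[0x13,0x08,0x0c,0x04] = 7d 7d 2e 7d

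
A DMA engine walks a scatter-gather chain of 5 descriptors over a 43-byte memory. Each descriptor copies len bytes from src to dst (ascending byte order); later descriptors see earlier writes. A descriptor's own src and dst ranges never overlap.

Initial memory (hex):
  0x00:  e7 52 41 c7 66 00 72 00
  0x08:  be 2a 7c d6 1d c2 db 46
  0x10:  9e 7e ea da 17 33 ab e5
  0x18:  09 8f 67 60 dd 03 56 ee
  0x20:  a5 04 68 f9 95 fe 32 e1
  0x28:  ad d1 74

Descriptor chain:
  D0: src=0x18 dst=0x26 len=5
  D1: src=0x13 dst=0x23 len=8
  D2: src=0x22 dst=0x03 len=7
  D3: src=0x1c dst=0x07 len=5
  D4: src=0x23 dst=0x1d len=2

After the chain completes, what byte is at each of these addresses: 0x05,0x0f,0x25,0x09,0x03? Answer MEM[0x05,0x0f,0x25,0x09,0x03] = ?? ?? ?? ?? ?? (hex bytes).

MEM[0x05,0x0f,0x25,0x09,0x03] = 17 46 33 56 68

D0: mem[0x26..0x2a] <- [09 8f 67 60 dd]
D1: mem[0x23..0x2a] <- [da 17 33 ab e5 09 8f 67]
D2: mem[0x03..0x09] <- [68 da 17 33 ab e5 09]
D3: mem[0x07..0x0b] <- [dd 03 56 ee a5]
D4: mem[0x1d..0x1e] <- [da 17]
query mem[0x05]=0x17, mem[0x0f]=0x46, mem[0x25]=0x33, mem[0x09]=0x56, mem[0x03]=0x68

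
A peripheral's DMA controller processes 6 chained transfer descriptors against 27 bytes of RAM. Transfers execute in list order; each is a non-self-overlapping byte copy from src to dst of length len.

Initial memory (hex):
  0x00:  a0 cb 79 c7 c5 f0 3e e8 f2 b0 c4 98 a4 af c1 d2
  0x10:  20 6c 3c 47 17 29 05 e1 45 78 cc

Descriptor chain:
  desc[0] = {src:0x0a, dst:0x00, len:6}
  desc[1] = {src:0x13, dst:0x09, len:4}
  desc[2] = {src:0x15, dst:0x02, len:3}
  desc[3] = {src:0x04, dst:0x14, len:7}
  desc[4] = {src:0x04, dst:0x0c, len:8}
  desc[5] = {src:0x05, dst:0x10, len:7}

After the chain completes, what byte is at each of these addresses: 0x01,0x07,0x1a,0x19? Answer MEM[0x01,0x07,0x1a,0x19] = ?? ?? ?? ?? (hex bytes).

MEM[0x01,0x07,0x1a,0x19] = 98 e8 17 47

#0 dst[0x00+6] := {0xc4,0x98,0xa4,0xaf,0xc1,0xd2}
#1 dst[0x09+4] := {0x47,0x17,0x29,0x05}
#2 dst[0x02+3] := {0x29,0x05,0xe1}
#3 dst[0x14+7] := {0xe1,0xd2,0x3e,0xe8,0xf2,0x47,0x17}
#4 dst[0x0c+8] := {0xe1,0xd2,0x3e,0xe8,0xf2,0x47,0x17,0x29}
#5 dst[0x10+7] := {0xd2,0x3e,0xe8,0xf2,0x47,0x17,0x29}
query mem[0x01]=0x98, mem[0x07]=0xe8, mem[0x1a]=0x17, mem[0x19]=0x47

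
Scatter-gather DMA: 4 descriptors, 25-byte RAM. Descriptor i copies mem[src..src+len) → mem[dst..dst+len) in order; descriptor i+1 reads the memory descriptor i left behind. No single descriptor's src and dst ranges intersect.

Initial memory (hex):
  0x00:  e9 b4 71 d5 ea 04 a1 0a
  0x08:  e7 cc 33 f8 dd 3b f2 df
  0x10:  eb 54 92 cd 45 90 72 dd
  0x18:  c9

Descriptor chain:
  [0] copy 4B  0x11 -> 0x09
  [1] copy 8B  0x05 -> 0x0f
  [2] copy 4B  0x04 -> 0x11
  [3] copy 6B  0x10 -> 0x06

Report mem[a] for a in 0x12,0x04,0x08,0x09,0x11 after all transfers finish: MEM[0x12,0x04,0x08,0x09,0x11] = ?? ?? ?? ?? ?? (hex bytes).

MEM[0x12,0x04,0x08,0x09,0x11] = 04 ea 04 a1 ea

  after D0: wrote 4B at 0x09 = 5492cd45
  after D1: wrote 8B at 0x0f = 04a10ae75492cd45
  after D2: wrote 4B at 0x11 = ea04a10a
  after D3: wrote 6B at 0x06 = a1ea04a10acd
query mem[0x12]=0x04, mem[0x04]=0xea, mem[0x08]=0x04, mem[0x09]=0xa1, mem[0x11]=0xea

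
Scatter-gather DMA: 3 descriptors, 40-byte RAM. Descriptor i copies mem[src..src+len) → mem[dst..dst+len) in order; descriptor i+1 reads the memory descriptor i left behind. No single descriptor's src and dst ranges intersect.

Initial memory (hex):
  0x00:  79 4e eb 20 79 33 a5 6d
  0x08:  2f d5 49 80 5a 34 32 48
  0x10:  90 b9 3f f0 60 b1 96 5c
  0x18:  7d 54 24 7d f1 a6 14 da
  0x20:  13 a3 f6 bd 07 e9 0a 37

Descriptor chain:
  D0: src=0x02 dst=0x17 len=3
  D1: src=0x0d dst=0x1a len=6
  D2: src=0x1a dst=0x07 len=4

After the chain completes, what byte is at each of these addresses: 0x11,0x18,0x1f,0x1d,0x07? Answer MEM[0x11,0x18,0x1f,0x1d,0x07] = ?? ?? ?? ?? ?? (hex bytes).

MEM[0x11,0x18,0x1f,0x1d,0x07] = b9 20 3f 90 34

[0] 0x02->0x17 len=3 : eb 20 79
[1] 0x0d->0x1a len=6 : 34 32 48 90 b9 3f
[2] 0x1a->0x07 len=4 : 34 32 48 90
query mem[0x11]=0xb9, mem[0x18]=0x20, mem[0x1f]=0x3f, mem[0x1d]=0x90, mem[0x07]=0x34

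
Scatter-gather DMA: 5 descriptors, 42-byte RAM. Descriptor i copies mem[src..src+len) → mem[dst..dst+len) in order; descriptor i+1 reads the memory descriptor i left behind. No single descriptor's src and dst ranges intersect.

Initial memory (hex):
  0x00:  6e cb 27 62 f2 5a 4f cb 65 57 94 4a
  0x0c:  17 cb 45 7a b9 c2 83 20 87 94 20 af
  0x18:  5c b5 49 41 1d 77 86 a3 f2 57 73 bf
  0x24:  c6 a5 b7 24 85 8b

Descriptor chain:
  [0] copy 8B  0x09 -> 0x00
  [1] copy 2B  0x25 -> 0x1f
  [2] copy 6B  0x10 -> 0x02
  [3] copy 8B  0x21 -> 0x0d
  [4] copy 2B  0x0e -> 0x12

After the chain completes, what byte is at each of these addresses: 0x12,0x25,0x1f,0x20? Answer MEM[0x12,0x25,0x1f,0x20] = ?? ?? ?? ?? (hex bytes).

  after D0: wrote 8B at 0x00 = 57944a17cb457ab9
  after D1: wrote 2B at 0x1f = a5b7
  after D2: wrote 6B at 0x02 = b9c283208794
  after D3: wrote 8B at 0x0d = 5773bfc6a5b72485
  after D4: wrote 2B at 0x12 = 73bf
query mem[0x12]=0x73, mem[0x25]=0xa5, mem[0x1f]=0xa5, mem[0x20]=0xb7

MEM[0x12,0x25,0x1f,0x20] = 73 a5 a5 b7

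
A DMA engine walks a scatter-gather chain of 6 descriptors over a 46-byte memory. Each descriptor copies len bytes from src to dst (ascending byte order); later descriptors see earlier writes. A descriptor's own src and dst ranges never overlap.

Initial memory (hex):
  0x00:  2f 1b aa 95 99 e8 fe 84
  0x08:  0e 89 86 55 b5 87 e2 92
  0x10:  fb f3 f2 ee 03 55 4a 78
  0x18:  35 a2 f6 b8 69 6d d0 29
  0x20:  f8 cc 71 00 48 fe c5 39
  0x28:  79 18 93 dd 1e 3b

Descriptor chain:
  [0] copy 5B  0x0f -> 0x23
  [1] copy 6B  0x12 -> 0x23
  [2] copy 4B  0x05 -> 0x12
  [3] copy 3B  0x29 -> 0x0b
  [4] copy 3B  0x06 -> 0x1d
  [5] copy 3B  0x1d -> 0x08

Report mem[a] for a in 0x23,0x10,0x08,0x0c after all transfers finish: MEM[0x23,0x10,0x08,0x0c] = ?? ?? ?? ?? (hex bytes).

MEM[0x23,0x10,0x08,0x0c] = f2 fb fe 93

D0: mem[0x23..0x27] <- [92 fb f3 f2 ee]
D1: mem[0x23..0x28] <- [f2 ee 03 55 4a 78]
D2: mem[0x12..0x15] <- [e8 fe 84 0e]
D3: mem[0x0b..0x0d] <- [18 93 dd]
D4: mem[0x1d..0x1f] <- [fe 84 0e]
D5: mem[0x08..0x0a] <- [fe 84 0e]
query mem[0x23]=0xf2, mem[0x10]=0xfb, mem[0x08]=0xfe, mem[0x0c]=0x93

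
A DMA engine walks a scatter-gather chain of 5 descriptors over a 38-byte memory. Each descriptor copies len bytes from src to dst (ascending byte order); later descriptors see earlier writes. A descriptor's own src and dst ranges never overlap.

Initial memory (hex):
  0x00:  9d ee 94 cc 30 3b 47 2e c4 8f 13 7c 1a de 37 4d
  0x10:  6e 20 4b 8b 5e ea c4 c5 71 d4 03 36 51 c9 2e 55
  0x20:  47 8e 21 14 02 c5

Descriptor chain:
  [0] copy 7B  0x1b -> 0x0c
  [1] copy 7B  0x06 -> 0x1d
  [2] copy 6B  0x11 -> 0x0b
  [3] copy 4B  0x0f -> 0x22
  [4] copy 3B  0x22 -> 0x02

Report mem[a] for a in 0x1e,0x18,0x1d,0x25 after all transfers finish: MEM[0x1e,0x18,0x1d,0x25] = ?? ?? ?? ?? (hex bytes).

MEM[0x1e,0x18,0x1d,0x25] = 2e 71 47 8e

  after D0: wrote 7B at 0x0c = 3651c92e55478e
  after D1: wrote 7B at 0x1d = 472ec48f137c36
  after D2: wrote 6B at 0x0b = 478e8b5eeac4
  after D3: wrote 4B at 0x22 = eac4478e
  after D4: wrote 3B at 0x02 = eac447
query mem[0x1e]=0x2e, mem[0x18]=0x71, mem[0x1d]=0x47, mem[0x25]=0x8e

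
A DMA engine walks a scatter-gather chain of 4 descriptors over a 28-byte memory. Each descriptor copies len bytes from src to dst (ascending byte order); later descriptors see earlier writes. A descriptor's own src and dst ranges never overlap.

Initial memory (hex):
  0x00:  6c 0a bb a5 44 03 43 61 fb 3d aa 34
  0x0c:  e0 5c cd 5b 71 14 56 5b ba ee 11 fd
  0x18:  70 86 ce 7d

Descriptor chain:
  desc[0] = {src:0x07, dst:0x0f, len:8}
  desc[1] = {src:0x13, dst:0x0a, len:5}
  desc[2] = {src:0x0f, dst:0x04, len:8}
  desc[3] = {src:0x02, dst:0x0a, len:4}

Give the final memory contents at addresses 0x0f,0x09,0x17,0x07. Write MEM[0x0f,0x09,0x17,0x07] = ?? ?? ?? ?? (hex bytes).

MEM[0x0f,0x09,0x17,0x07] = 61 e0 fd aa

[0] 0x07->0x0f len=8 : 61 fb 3d aa 34 e0 5c cd
[1] 0x13->0x0a len=5 : 34 e0 5c cd fd
[2] 0x0f->0x04 len=8 : 61 fb 3d aa 34 e0 5c cd
[3] 0x02->0x0a len=4 : bb a5 61 fb
query mem[0x0f]=0x61, mem[0x09]=0xe0, mem[0x17]=0xfd, mem[0x07]=0xaa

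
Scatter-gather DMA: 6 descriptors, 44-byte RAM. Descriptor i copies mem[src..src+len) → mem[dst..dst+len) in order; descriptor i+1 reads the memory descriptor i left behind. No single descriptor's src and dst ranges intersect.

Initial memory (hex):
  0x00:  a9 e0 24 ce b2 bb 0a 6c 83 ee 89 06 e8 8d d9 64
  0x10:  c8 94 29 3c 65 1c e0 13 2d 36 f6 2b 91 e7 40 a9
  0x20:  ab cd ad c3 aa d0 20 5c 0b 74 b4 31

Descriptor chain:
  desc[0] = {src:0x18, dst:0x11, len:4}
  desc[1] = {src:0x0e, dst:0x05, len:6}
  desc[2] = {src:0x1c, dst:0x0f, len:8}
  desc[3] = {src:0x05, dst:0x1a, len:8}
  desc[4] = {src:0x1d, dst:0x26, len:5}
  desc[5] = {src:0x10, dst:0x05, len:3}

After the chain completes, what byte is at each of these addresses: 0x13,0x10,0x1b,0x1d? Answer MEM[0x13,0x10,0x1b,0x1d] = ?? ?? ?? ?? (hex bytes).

MEM[0x13,0x10,0x1b,0x1d] = ab e7 64 2d

#0 dst[0x11+4] := {0x2d,0x36,0xf6,0x2b}
#1 dst[0x05+6] := {0xd9,0x64,0xc8,0x2d,0x36,0xf6}
#2 dst[0x0f+8] := {0x91,0xe7,0x40,0xa9,0xab,0xcd,0xad,0xc3}
#3 dst[0x1a+8] := {0xd9,0x64,0xc8,0x2d,0x36,0xf6,0x06,0xe8}
#4 dst[0x26+5] := {0x2d,0x36,0xf6,0x06,0xe8}
#5 dst[0x05+3] := {0xe7,0x40,0xa9}
query mem[0x13]=0xab, mem[0x10]=0xe7, mem[0x1b]=0x64, mem[0x1d]=0x2d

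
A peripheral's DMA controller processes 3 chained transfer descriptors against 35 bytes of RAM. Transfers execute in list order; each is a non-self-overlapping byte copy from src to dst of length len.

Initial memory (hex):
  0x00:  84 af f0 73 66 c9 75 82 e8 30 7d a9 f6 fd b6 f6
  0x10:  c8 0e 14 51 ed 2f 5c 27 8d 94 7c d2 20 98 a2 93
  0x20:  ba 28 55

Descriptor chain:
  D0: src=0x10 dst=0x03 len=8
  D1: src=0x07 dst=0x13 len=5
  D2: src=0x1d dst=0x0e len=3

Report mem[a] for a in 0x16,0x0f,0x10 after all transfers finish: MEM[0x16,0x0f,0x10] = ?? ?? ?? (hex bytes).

MEM[0x16,0x0f,0x10] = 27 a2 93

[0] 0x10->0x03 len=8 : c8 0e 14 51 ed 2f 5c 27
[1] 0x07->0x13 len=5 : ed 2f 5c 27 a9
[2] 0x1d->0x0e len=3 : 98 a2 93
query mem[0x16]=0x27, mem[0x0f]=0xa2, mem[0x10]=0x93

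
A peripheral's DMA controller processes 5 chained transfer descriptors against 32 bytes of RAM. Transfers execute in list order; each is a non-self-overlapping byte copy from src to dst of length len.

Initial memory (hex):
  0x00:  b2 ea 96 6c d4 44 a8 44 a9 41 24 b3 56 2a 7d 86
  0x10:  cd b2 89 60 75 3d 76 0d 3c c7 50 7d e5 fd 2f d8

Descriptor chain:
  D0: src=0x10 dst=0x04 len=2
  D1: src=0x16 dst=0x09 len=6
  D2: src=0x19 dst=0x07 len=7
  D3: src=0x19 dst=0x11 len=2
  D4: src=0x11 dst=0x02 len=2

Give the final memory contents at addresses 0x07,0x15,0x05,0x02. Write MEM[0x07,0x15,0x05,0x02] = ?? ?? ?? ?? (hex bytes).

[0] 0x10->0x04 len=2 : cd b2
[1] 0x16->0x09 len=6 : 76 0d 3c c7 50 7d
[2] 0x19->0x07 len=7 : c7 50 7d e5 fd 2f d8
[3] 0x19->0x11 len=2 : c7 50
[4] 0x11->0x02 len=2 : c7 50
query mem[0x07]=0xc7, mem[0x15]=0x3d, mem[0x05]=0xb2, mem[0x02]=0xc7

MEM[0x07,0x15,0x05,0x02] = c7 3d b2 c7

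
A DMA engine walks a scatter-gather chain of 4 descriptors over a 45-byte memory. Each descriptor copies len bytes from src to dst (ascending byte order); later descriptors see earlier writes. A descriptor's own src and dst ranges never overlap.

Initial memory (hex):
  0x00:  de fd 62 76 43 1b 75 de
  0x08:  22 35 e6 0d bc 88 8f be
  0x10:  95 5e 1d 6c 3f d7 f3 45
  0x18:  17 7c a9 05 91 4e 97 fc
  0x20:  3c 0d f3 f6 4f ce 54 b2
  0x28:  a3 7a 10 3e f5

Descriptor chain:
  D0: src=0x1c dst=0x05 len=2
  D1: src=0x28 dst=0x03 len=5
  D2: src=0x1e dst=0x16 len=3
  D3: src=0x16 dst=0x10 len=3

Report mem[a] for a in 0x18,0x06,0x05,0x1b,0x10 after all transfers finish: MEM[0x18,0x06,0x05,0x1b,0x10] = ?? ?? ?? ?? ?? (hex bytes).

#0 dst[0x05+2] := {0x91,0x4e}
#1 dst[0x03+5] := {0xa3,0x7a,0x10,0x3e,0xf5}
#2 dst[0x16+3] := {0x97,0xfc,0x3c}
#3 dst[0x10+3] := {0x97,0xfc,0x3c}
query mem[0x18]=0x3c, mem[0x06]=0x3e, mem[0x05]=0x10, mem[0x1b]=0x05, mem[0x10]=0x97

MEM[0x18,0x06,0x05,0x1b,0x10] = 3c 3e 10 05 97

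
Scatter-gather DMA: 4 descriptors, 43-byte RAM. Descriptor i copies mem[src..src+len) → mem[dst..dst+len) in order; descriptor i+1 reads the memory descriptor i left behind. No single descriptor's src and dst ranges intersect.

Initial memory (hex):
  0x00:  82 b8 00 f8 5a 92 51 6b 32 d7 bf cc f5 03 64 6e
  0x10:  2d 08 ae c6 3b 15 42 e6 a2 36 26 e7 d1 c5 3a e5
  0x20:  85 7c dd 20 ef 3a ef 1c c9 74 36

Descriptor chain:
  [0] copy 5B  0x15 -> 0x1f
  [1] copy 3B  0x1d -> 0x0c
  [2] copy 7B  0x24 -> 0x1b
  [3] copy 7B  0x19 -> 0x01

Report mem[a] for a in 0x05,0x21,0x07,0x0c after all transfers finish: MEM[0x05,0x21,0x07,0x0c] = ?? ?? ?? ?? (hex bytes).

MEM[0x05,0x21,0x07,0x0c] = ef 36 c9 c5

[0] 0x15->0x1f len=5 : 15 42 e6 a2 36
[1] 0x1d->0x0c len=3 : c5 3a 15
[2] 0x24->0x1b len=7 : ef 3a ef 1c c9 74 36
[3] 0x19->0x01 len=7 : 36 26 ef 3a ef 1c c9
query mem[0x05]=0xef, mem[0x21]=0x36, mem[0x07]=0xc9, mem[0x0c]=0xc5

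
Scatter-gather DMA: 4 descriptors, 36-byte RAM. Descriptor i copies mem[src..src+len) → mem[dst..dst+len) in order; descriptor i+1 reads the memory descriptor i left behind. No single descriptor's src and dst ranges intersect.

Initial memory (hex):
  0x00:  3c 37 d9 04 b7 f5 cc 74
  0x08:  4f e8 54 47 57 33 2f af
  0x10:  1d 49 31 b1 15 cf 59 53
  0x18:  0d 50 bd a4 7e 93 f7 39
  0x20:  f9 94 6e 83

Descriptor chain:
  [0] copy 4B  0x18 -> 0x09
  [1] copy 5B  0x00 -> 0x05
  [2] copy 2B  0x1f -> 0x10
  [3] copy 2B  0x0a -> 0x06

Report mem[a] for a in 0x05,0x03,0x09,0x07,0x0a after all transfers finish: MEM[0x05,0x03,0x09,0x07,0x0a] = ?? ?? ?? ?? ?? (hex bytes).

D0: mem[0x09..0x0c] <- [0d 50 bd a4]
D1: mem[0x05..0x09] <- [3c 37 d9 04 b7]
D2: mem[0x10..0x11] <- [39 f9]
D3: mem[0x06..0x07] <- [50 bd]
query mem[0x05]=0x3c, mem[0x03]=0x04, mem[0x09]=0xb7, mem[0x07]=0xbd, mem[0x0a]=0x50

MEM[0x05,0x03,0x09,0x07,0x0a] = 3c 04 b7 bd 50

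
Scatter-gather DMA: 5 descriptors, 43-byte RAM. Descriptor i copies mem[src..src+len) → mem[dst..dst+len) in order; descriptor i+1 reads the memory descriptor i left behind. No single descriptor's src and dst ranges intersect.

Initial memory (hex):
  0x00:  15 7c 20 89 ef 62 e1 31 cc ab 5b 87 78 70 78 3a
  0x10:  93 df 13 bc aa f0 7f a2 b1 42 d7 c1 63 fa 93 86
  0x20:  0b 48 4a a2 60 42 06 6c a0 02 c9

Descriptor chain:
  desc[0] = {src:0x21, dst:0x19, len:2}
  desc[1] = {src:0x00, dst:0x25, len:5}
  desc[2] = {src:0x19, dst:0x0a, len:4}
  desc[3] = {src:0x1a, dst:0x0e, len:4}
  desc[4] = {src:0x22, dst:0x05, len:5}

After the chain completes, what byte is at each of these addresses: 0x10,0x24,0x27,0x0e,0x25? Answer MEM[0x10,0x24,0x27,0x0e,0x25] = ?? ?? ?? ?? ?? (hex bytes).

D0: mem[0x19..0x1a] <- [48 4a]
D1: mem[0x25..0x29] <- [15 7c 20 89 ef]
D2: mem[0x0a..0x0d] <- [48 4a c1 63]
D3: mem[0x0e..0x11] <- [4a c1 63 fa]
D4: mem[0x05..0x09] <- [4a a2 60 15 7c]
query mem[0x10]=0x63, mem[0x24]=0x60, mem[0x27]=0x20, mem[0x0e]=0x4a, mem[0x25]=0x15

MEM[0x10,0x24,0x27,0x0e,0x25] = 63 60 20 4a 15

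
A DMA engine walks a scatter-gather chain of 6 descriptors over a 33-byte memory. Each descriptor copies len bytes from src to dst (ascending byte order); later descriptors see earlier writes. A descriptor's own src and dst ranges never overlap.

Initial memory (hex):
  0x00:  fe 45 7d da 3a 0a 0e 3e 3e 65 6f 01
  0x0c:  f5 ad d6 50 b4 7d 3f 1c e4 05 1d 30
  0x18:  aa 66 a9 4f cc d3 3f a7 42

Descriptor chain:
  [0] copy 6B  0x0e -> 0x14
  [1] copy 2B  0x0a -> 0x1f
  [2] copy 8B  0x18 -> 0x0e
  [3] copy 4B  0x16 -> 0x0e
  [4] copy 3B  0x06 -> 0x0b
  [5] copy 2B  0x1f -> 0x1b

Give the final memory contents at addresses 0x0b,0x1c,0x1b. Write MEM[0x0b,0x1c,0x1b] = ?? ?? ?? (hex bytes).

MEM[0x0b,0x1c,0x1b] = 0e 01 6f

[0] 0x0e->0x14 len=6 : d6 50 b4 7d 3f 1c
[1] 0x0a->0x1f len=2 : 6f 01
[2] 0x18->0x0e len=8 : 3f 1c a9 4f cc d3 3f 6f
[3] 0x16->0x0e len=4 : b4 7d 3f 1c
[4] 0x06->0x0b len=3 : 0e 3e 3e
[5] 0x1f->0x1b len=2 : 6f 01
query mem[0x0b]=0x0e, mem[0x1c]=0x01, mem[0x1b]=0x6f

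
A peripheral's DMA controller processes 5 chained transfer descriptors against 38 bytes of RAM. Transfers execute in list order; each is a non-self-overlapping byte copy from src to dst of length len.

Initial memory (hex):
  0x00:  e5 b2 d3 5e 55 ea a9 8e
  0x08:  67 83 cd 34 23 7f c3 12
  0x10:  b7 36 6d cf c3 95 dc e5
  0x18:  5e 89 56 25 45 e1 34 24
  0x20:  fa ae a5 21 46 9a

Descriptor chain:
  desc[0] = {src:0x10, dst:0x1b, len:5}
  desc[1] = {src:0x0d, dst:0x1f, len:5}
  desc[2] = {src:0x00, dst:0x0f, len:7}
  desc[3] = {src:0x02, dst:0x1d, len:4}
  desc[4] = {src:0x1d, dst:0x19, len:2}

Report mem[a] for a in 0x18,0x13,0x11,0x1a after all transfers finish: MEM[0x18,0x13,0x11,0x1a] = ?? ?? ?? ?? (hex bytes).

MEM[0x18,0x13,0x11,0x1a] = 5e 55 d3 5e

  after D0: wrote 5B at 0x1b = b7366dcfc3
  after D1: wrote 5B at 0x1f = 7fc312b736
  after D2: wrote 7B at 0x0f = e5b2d35e55eaa9
  after D3: wrote 4B at 0x1d = d35e55ea
  after D4: wrote 2B at 0x19 = d35e
query mem[0x18]=0x5e, mem[0x13]=0x55, mem[0x11]=0xd3, mem[0x1a]=0x5e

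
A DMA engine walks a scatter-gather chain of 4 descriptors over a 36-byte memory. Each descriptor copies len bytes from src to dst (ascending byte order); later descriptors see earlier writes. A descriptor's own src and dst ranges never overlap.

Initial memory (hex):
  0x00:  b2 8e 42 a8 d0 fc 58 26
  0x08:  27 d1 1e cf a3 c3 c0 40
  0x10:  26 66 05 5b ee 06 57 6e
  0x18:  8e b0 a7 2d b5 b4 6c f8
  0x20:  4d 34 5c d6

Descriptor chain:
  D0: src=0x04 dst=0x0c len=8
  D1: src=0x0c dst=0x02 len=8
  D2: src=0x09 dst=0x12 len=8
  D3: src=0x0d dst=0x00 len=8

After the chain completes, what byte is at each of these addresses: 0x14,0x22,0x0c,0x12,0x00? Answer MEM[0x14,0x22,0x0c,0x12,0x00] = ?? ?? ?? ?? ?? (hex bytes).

MEM[0x14,0x22,0x0c,0x12,0x00] = cf 5c d0 cf fc

  after D0: wrote 8B at 0x0c = d0fc582627d11ecf
  after D1: wrote 8B at 0x02 = d0fc582627d11ecf
  after D2: wrote 8B at 0x12 = cf1ecfd0fc582627
  after D3: wrote 8B at 0x00 = fc582627d1cf1ecf
query mem[0x14]=0xcf, mem[0x22]=0x5c, mem[0x0c]=0xd0, mem[0x12]=0xcf, mem[0x00]=0xfc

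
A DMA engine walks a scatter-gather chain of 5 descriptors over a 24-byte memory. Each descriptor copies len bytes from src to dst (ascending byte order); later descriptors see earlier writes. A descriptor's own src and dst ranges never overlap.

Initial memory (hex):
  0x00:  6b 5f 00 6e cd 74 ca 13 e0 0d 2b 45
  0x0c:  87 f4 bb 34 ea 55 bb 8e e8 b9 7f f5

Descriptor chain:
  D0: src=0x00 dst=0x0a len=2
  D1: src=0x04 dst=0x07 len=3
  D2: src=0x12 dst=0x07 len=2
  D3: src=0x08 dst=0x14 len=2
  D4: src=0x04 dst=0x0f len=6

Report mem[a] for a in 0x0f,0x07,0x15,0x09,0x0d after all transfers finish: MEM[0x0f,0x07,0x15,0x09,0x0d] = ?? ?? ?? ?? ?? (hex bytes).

MEM[0x0f,0x07,0x15,0x09,0x0d] = cd bb ca ca f4

[0] 0x00->0x0a len=2 : 6b 5f
[1] 0x04->0x07 len=3 : cd 74 ca
[2] 0x12->0x07 len=2 : bb 8e
[3] 0x08->0x14 len=2 : 8e ca
[4] 0x04->0x0f len=6 : cd 74 ca bb 8e ca
query mem[0x0f]=0xcd, mem[0x07]=0xbb, mem[0x15]=0xca, mem[0x09]=0xca, mem[0x0d]=0xf4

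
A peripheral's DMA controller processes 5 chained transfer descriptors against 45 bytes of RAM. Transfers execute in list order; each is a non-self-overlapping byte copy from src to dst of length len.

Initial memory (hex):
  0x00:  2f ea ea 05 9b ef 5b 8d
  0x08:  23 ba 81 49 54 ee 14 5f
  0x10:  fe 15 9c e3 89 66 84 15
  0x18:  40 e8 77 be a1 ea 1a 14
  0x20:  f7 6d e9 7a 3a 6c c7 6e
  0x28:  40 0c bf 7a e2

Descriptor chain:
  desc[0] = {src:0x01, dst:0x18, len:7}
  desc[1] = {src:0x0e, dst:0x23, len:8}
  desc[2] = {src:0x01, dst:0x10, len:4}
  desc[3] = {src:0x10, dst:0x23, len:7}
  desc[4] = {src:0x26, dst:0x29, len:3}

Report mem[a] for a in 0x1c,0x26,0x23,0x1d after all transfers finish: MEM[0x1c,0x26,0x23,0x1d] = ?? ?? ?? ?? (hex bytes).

  after D0: wrote 7B at 0x18 = eaea059bef5b8d
  after D1: wrote 8B at 0x23 = 145ffe159ce38966
  after D2: wrote 4B at 0x10 = eaea059b
  after D3: wrote 7B at 0x23 = eaea059b896684
  after D4: wrote 3B at 0x29 = 9b8966
query mem[0x1c]=0xef, mem[0x26]=0x9b, mem[0x23]=0xea, mem[0x1d]=0x5b

MEM[0x1c,0x26,0x23,0x1d] = ef 9b ea 5b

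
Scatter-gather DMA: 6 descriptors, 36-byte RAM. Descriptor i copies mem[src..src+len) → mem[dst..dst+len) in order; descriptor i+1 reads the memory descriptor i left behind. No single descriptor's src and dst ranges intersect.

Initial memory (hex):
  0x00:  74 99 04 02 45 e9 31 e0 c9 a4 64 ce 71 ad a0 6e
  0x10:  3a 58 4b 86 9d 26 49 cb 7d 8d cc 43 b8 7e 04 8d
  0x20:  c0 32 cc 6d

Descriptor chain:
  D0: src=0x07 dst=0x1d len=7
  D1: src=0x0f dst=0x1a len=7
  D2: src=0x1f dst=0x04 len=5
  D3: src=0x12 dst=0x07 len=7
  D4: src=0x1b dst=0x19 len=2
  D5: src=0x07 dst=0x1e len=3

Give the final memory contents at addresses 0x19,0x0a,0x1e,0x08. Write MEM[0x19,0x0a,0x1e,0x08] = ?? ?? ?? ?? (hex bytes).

MEM[0x19,0x0a,0x1e,0x08] = 3a 26 4b 86

[0] 0x07->0x1d len=7 : e0 c9 a4 64 ce 71 ad
[1] 0x0f->0x1a len=7 : 6e 3a 58 4b 86 9d 26
[2] 0x1f->0x04 len=5 : 9d 26 ce 71 ad
[3] 0x12->0x07 len=7 : 4b 86 9d 26 49 cb 7d
[4] 0x1b->0x19 len=2 : 3a 58
[5] 0x07->0x1e len=3 : 4b 86 9d
query mem[0x19]=0x3a, mem[0x0a]=0x26, mem[0x1e]=0x4b, mem[0x08]=0x86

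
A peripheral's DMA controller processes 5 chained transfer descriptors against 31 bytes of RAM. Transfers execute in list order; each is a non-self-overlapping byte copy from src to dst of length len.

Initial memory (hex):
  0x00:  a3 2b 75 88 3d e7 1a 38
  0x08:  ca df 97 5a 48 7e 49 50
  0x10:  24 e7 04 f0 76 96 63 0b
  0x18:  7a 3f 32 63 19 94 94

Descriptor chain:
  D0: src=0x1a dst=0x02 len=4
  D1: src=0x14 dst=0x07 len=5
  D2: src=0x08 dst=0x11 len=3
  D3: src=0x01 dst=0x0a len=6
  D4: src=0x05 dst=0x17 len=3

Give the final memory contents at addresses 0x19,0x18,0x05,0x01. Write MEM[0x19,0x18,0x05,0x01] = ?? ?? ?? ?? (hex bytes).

[0] 0x1a->0x02 len=4 : 32 63 19 94
[1] 0x14->0x07 len=5 : 76 96 63 0b 7a
[2] 0x08->0x11 len=3 : 96 63 0b
[3] 0x01->0x0a len=6 : 2b 32 63 19 94 1a
[4] 0x05->0x17 len=3 : 94 1a 76
query mem[0x19]=0x76, mem[0x18]=0x1a, mem[0x05]=0x94, mem[0x01]=0x2b

MEM[0x19,0x18,0x05,0x01] = 76 1a 94 2b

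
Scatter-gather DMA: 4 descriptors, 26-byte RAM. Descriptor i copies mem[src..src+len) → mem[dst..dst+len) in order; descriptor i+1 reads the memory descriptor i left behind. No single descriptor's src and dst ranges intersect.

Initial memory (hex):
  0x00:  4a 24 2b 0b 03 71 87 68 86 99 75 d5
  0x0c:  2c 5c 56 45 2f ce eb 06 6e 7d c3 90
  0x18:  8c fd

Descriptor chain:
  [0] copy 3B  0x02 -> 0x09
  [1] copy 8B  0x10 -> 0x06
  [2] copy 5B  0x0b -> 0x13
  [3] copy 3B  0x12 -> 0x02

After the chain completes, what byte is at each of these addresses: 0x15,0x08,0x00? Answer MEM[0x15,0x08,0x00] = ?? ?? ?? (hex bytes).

  after D0: wrote 3B at 0x09 = 2b0b03
  after D1: wrote 8B at 0x06 = 2fceeb066e7dc390
  after D2: wrote 5B at 0x13 = 7dc3905645
  after D3: wrote 3B at 0x02 = eb7dc3
query mem[0x15]=0x90, mem[0x08]=0xeb, mem[0x00]=0x4a

MEM[0x15,0x08,0x00] = 90 eb 4a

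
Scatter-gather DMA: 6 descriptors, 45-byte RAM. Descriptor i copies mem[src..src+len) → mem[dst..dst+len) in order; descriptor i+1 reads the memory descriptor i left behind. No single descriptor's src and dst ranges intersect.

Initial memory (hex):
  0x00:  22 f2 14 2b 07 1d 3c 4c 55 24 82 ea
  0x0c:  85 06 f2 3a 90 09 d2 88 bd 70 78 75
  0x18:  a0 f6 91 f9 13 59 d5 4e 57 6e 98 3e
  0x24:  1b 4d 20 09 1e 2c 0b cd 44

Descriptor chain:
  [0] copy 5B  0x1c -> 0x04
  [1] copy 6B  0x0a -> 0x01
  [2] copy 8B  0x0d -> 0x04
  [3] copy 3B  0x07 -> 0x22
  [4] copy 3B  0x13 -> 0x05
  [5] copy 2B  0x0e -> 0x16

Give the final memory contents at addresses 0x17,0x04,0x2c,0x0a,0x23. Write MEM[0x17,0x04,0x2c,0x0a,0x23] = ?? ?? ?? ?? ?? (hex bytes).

D0: mem[0x04..0x08] <- [13 59 d5 4e 57]
D1: mem[0x01..0x06] <- [82 ea 85 06 f2 3a]
D2: mem[0x04..0x0b] <- [06 f2 3a 90 09 d2 88 bd]
D3: mem[0x22..0x24] <- [90 09 d2]
D4: mem[0x05..0x07] <- [88 bd 70]
D5: mem[0x16..0x17] <- [f2 3a]
query mem[0x17]=0x3a, mem[0x04]=0x06, mem[0x2c]=0x44, mem[0x0a]=0x88, mem[0x23]=0x09

MEM[0x17,0x04,0x2c,0x0a,0x23] = 3a 06 44 88 09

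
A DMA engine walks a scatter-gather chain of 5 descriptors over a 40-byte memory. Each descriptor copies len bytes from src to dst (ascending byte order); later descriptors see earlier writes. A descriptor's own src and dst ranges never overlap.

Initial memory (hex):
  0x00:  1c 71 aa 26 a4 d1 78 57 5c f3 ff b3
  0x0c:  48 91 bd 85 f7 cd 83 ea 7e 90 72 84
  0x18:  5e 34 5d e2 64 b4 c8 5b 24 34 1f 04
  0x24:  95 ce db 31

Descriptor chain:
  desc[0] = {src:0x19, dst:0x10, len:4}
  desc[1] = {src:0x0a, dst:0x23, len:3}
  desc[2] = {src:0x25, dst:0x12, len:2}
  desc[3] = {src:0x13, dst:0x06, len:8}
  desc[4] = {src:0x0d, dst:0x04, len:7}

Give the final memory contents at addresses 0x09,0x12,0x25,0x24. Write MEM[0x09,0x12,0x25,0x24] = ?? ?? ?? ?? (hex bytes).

#0 dst[0x10+4] := {0x34,0x5d,0xe2,0x64}
#1 dst[0x23+3] := {0xff,0xb3,0x48}
#2 dst[0x12+2] := {0x48,0xdb}
#3 dst[0x06+8] := {0xdb,0x7e,0x90,0x72,0x84,0x5e,0x34,0x5d}
#4 dst[0x04+7] := {0x5d,0xbd,0x85,0x34,0x5d,0x48,0xdb}
query mem[0x09]=0x48, mem[0x12]=0x48, mem[0x25]=0x48, mem[0x24]=0xb3

MEM[0x09,0x12,0x25,0x24] = 48 48 48 b3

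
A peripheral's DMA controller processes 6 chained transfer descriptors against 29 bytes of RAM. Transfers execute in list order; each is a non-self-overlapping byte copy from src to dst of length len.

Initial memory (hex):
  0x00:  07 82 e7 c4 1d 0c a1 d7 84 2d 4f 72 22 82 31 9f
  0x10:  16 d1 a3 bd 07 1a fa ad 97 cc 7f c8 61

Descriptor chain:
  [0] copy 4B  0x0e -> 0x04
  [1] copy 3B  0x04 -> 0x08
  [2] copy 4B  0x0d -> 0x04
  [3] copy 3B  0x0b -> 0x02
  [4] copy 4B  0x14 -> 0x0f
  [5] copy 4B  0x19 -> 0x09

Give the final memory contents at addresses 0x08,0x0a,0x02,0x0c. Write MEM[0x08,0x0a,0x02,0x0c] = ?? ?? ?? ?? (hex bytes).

#0 dst[0x04+4] := {0x31,0x9f,0x16,0xd1}
#1 dst[0x08+3] := {0x31,0x9f,0x16}
#2 dst[0x04+4] := {0x82,0x31,0x9f,0x16}
#3 dst[0x02+3] := {0x72,0x22,0x82}
#4 dst[0x0f+4] := {0x07,0x1a,0xfa,0xad}
#5 dst[0x09+4] := {0xcc,0x7f,0xc8,0x61}
query mem[0x08]=0x31, mem[0x0a]=0x7f, mem[0x02]=0x72, mem[0x0c]=0x61

MEM[0x08,0x0a,0x02,0x0c] = 31 7f 72 61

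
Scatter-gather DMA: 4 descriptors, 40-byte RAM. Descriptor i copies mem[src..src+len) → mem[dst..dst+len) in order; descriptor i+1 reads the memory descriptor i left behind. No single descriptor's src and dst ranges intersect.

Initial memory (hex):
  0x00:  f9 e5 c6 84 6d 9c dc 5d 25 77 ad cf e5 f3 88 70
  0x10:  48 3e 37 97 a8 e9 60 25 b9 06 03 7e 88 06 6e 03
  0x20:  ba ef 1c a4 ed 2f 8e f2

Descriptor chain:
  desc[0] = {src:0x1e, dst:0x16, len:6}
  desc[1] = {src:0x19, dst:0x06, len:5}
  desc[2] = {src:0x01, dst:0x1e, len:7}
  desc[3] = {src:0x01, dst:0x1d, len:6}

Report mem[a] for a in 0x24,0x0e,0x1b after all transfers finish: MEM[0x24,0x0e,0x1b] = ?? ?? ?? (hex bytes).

MEM[0x24,0x0e,0x1b] = 1c 88 a4

#0 dst[0x16+6] := {0x6e,0x03,0xba,0xef,0x1c,0xa4}
#1 dst[0x06+5] := {0xef,0x1c,0xa4,0x88,0x06}
#2 dst[0x1e+7] := {0xe5,0xc6,0x84,0x6d,0x9c,0xef,0x1c}
#3 dst[0x1d+6] := {0xe5,0xc6,0x84,0x6d,0x9c,0xef}
query mem[0x24]=0x1c, mem[0x0e]=0x88, mem[0x1b]=0xa4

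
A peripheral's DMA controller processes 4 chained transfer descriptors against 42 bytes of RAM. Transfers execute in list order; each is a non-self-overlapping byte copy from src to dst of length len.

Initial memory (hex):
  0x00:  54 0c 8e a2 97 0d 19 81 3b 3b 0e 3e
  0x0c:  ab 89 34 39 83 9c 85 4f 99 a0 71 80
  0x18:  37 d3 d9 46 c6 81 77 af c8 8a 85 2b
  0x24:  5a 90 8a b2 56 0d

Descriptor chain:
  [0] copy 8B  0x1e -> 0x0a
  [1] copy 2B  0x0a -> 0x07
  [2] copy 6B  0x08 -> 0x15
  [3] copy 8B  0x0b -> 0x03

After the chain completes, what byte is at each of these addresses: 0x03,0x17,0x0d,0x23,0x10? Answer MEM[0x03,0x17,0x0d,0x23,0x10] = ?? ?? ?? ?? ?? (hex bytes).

MEM[0x03,0x17,0x0d,0x23,0x10] = af 77 8a 2b 5a

D0: mem[0x0a..0x11] <- [77 af c8 8a 85 2b 5a 90]
D1: mem[0x07..0x08] <- [77 af]
D2: mem[0x15..0x1a] <- [af 3b 77 af c8 8a]
D3: mem[0x03..0x0a] <- [af c8 8a 85 2b 5a 90 85]
query mem[0x03]=0xaf, mem[0x17]=0x77, mem[0x0d]=0x8a, mem[0x23]=0x2b, mem[0x10]=0x5a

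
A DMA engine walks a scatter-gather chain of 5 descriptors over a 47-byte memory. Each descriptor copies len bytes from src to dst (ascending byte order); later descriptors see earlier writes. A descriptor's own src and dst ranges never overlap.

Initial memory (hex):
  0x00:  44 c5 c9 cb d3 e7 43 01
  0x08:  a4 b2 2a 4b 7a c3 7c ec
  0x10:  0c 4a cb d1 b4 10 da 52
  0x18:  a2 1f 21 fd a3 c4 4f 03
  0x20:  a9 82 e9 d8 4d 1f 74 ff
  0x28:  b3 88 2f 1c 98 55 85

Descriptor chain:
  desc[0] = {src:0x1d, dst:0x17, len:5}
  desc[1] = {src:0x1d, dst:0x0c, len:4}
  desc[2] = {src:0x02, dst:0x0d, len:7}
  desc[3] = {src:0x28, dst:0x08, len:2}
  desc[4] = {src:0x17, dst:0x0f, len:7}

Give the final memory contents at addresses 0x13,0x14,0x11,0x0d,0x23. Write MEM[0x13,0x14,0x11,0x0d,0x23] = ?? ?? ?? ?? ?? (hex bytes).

MEM[0x13,0x14,0x11,0x0d,0x23] = 82 a3 03 c9 d8

#0 dst[0x17+5] := {0xc4,0x4f,0x03,0xa9,0x82}
#1 dst[0x0c+4] := {0xc4,0x4f,0x03,0xa9}
#2 dst[0x0d+7] := {0xc9,0xcb,0xd3,0xe7,0x43,0x01,0xa4}
#3 dst[0x08+2] := {0xb3,0x88}
#4 dst[0x0f+7] := {0xc4,0x4f,0x03,0xa9,0x82,0xa3,0xc4}
query mem[0x13]=0x82, mem[0x14]=0xa3, mem[0x11]=0x03, mem[0x0d]=0xc9, mem[0x23]=0xd8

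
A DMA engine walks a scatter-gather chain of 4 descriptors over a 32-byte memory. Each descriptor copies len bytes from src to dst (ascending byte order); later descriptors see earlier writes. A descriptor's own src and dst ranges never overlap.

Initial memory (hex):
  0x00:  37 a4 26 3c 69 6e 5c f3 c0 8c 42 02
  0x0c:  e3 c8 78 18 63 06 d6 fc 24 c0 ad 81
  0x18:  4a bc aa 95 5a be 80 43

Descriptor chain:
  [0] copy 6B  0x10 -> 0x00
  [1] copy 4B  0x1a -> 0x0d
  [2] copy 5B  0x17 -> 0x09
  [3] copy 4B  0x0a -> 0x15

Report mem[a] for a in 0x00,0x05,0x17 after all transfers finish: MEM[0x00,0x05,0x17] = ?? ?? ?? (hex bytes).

#0 dst[0x00+6] := {0x63,0x06,0xd6,0xfc,0x24,0xc0}
#1 dst[0x0d+4] := {0xaa,0x95,0x5a,0xbe}
#2 dst[0x09+5] := {0x81,0x4a,0xbc,0xaa,0x95}
#3 dst[0x15+4] := {0x4a,0xbc,0xaa,0x95}
query mem[0x00]=0x63, mem[0x05]=0xc0, mem[0x17]=0xaa

MEM[0x00,0x05,0x17] = 63 c0 aa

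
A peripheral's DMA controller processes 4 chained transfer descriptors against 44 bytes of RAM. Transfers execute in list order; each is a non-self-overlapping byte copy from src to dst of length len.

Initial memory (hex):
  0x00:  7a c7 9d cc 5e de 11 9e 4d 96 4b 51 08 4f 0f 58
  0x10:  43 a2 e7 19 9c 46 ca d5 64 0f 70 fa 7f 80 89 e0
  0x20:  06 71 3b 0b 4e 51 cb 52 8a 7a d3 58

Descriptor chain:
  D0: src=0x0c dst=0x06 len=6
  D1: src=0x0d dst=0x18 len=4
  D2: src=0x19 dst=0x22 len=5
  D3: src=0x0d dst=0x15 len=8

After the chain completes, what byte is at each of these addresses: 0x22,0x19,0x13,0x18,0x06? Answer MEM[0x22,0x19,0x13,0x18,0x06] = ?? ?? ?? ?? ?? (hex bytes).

[0] 0x0c->0x06 len=6 : 08 4f 0f 58 43 a2
[1] 0x0d->0x18 len=4 : 4f 0f 58 43
[2] 0x19->0x22 len=5 : 0f 58 43 7f 80
[3] 0x0d->0x15 len=8 : 4f 0f 58 43 a2 e7 19 9c
query mem[0x22]=0x0f, mem[0x19]=0xa2, mem[0x13]=0x19, mem[0x18]=0x43, mem[0x06]=0x08

MEM[0x22,0x19,0x13,0x18,0x06] = 0f a2 19 43 08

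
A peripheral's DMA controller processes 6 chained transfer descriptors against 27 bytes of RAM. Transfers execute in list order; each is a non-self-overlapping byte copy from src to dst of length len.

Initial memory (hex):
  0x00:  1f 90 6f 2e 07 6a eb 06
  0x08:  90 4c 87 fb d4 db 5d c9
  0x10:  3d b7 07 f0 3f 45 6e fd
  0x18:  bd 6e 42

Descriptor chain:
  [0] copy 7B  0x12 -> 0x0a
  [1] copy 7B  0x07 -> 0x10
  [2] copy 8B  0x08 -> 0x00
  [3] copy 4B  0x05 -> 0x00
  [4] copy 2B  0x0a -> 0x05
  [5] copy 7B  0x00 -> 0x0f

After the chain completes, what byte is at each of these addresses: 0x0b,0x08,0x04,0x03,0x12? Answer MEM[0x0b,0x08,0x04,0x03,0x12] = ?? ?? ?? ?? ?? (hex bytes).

D0: mem[0x0a..0x10] <- [07 f0 3f 45 6e fd bd]
D1: mem[0x10..0x16] <- [06 90 4c 07 f0 3f 45]
D2: mem[0x00..0x07] <- [90 4c 07 f0 3f 45 6e fd]
D3: mem[0x00..0x03] <- [45 6e fd 90]
D4: mem[0x05..0x06] <- [07 f0]
D5: mem[0x0f..0x15] <- [45 6e fd 90 3f 07 f0]
query mem[0x0b]=0xf0, mem[0x08]=0x90, mem[0x04]=0x3f, mem[0x03]=0x90, mem[0x12]=0x90

MEM[0x0b,0x08,0x04,0x03,0x12] = f0 90 3f 90 90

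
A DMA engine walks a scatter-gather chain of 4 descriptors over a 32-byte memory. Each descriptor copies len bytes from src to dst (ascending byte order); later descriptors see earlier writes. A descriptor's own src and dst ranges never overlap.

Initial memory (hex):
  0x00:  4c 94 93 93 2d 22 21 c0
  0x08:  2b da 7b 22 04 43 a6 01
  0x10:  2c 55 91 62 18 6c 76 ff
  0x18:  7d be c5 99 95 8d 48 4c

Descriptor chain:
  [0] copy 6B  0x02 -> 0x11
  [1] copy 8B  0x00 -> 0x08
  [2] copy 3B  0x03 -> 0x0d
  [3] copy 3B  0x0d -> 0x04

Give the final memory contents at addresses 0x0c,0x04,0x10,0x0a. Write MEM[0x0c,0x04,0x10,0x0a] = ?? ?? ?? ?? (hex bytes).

#0 dst[0x11+6] := {0x93,0x93,0x2d,0x22,0x21,0xc0}
#1 dst[0x08+8] := {0x4c,0x94,0x93,0x93,0x2d,0x22,0x21,0xc0}
#2 dst[0x0d+3] := {0x93,0x2d,0x22}
#3 dst[0x04+3] := {0x93,0x2d,0x22}
query mem[0x0c]=0x2d, mem[0x04]=0x93, mem[0x10]=0x2c, mem[0x0a]=0x93

MEM[0x0c,0x04,0x10,0x0a] = 2d 93 2c 93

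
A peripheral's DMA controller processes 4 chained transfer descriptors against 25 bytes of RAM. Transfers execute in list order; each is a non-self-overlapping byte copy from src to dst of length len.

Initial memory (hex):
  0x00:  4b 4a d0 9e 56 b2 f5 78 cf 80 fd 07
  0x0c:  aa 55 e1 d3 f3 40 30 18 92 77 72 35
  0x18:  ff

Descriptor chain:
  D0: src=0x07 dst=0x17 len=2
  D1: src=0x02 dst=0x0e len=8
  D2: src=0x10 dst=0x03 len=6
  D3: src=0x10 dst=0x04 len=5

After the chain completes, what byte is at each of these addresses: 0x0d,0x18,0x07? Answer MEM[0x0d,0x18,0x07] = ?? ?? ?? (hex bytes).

MEM[0x0d,0x18,0x07] = 55 cf 78

[0] 0x07->0x17 len=2 : 78 cf
[1] 0x02->0x0e len=8 : d0 9e 56 b2 f5 78 cf 80
[2] 0x10->0x03 len=6 : 56 b2 f5 78 cf 80
[3] 0x10->0x04 len=5 : 56 b2 f5 78 cf
query mem[0x0d]=0x55, mem[0x18]=0xcf, mem[0x07]=0x78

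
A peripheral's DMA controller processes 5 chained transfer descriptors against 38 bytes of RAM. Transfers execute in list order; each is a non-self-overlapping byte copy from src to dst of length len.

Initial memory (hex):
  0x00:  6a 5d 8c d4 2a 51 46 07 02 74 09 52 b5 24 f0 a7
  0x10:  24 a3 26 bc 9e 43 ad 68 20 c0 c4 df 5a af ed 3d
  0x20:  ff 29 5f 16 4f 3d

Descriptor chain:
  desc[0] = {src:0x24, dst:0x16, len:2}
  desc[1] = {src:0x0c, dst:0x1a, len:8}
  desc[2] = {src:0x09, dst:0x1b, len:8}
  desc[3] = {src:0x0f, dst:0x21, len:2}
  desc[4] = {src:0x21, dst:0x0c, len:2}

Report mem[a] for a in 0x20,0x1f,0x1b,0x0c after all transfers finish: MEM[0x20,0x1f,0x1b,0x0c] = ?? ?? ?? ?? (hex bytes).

MEM[0x20,0x1f,0x1b,0x0c] = f0 24 74 a7

D0: mem[0x16..0x17] <- [4f 3d]
D1: mem[0x1a..0x21] <- [b5 24 f0 a7 24 a3 26 bc]
D2: mem[0x1b..0x22] <- [74 09 52 b5 24 f0 a7 24]
D3: mem[0x21..0x22] <- [a7 24]
D4: mem[0x0c..0x0d] <- [a7 24]
query mem[0x20]=0xf0, mem[0x1f]=0x24, mem[0x1b]=0x74, mem[0x0c]=0xa7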